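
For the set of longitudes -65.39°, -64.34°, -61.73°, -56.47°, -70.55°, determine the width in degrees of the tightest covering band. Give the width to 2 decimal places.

Sort the longitudes: -70.55°, -65.39°, -64.34°, -61.73°, -56.47°.
Eastward gaps between consecutive values (wrapping around): 5.16°, 1.05°, 2.61°, 5.26°, 345.92°.
Largest gap = 345.92° ⇒ minimal covering band is its complement: 360° − 345.92° = 14.08°.
Band runs from -70.55° eastward to -56.47°.

14.08°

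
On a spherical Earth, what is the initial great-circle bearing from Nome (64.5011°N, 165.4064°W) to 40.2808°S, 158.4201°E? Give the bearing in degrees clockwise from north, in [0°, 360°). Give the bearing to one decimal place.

Δλ = 158.4201 − -165.4064 = 323.8265°; wrapped into (−180°, 180°]: -36.1735°.
θ = atan2( sin Δλ · cos φ₂ , cos φ₁ · sin φ₂ − sin φ₁ · cos φ₂ · cos Δλ )
  = atan2(-0.45028, -0.83417) = -151.640° → normalised to [0°, 360°): 208.360°.

208.4°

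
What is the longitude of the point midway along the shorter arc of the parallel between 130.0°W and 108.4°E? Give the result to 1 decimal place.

Signed shortest Δλ from -130.0° to +108.4° is -121.6°.
Midpoint longitude = -130.0° + (-121.6°)/2 = -130.0° − 60.8° = -190.8°.
Normalise into (−180°, 180°]: +169.2°.
(The naïve average (-130.0 + +108.4)/2 = -10.8° is on the wrong side of the globe.)

169.2°E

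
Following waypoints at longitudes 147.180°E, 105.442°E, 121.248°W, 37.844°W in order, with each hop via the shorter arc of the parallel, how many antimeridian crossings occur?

1

Leg 1: +147.180° → +105.442°, shortest Δλ = -41.738° (west) — does not cross 180°.
Leg 2: +105.442° → -121.248°, shortest Δλ = 133.31° (east) — crosses 180°.
Leg 3: -121.248° → -37.844°, shortest Δλ = 83.404° (east) — does not cross 180°.
Total crossings: 1.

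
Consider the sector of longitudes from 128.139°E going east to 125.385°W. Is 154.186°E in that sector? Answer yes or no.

Band width going east from +128.139° to -125.385°: ((-125.385 − 128.139) mod 360) = 106.476°.
Offset of +154.186° east of the west edge: ((154.186 − 128.139) mod 360) = 26.047°.
26.047° ≤ 106.476° ⇒ inside.

Yes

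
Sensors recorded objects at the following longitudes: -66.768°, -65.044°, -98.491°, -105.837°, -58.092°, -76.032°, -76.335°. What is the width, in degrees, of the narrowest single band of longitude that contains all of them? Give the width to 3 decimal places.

Sort the longitudes: -105.837°, -98.491°, -76.335°, -76.032°, -66.768°, -65.044°, -58.092°.
Eastward gaps between consecutive values (wrapping around): 7.346°, 22.156°, 0.303°, 9.264°, 1.724°, 6.952°, 312.255°.
Largest gap = 312.255° ⇒ minimal covering band is its complement: 360° − 312.255° = 47.745°.
Band runs from -105.837° eastward to -58.092°.

47.745°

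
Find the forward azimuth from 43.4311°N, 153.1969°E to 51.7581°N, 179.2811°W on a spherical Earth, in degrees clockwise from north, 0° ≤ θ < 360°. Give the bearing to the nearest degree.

Δλ = -179.2811 − 153.1969 = -332.4780°; wrapped into (−180°, 180°]: 27.5220°.
θ = atan2( sin Δλ · cos φ₂ , cos φ₁ · sin φ₂ − sin φ₁ · cos φ₂ · cos Δλ )
  = atan2(0.28603, 0.19298) = 55.993° → normalised to [0°, 360°): 55.993°.

56°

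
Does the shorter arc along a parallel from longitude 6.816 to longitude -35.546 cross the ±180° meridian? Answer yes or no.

No

Signed shortest Δλ = ((-35.546 − 6.816 + 180) mod 360) − 180 = -42.362°.
Going west by 42.362° from +6.816° reaches -35.546° without touching 180°.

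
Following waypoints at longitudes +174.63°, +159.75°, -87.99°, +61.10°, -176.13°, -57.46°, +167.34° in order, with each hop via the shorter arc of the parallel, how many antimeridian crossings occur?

Leg 1: +174.63° → +159.75°, shortest Δλ = -14.88° (west) — does not cross 180°.
Leg 2: +159.75° → -87.99°, shortest Δλ = 112.26° (east) — crosses 180°.
Leg 3: -87.99° → +61.10°, shortest Δλ = 149.09° (east) — does not cross 180°.
Leg 4: +61.10° → -176.13°, shortest Δλ = 122.77° (east) — crosses 180°.
Leg 5: -176.13° → -57.46°, shortest Δλ = 118.67° (east) — does not cross 180°.
Leg 6: -57.46° → +167.34°, shortest Δλ = -135.2° (west) — crosses 180°.
Total crossings: 3.

3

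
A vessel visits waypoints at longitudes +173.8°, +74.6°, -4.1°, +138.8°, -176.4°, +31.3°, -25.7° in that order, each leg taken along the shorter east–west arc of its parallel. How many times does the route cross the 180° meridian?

2

Leg 1: +173.8° → +74.6°, shortest Δλ = -99.2° (west) — does not cross 180°.
Leg 2: +74.6° → -4.1°, shortest Δλ = -78.7° (west) — does not cross 180°.
Leg 3: -4.1° → +138.8°, shortest Δλ = 142.9° (east) — does not cross 180°.
Leg 4: +138.8° → -176.4°, shortest Δλ = 44.8° (east) — crosses 180°.
Leg 5: -176.4° → +31.3°, shortest Δλ = -152.3° (west) — crosses 180°.
Leg 6: +31.3° → -25.7°, shortest Δλ = -57.0° (west) — does not cross 180°.
Total crossings: 2.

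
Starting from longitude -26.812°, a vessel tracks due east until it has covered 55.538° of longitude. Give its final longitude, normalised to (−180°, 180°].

Start at -26.812°; shift +55.538° → +28.726°.
+28.726° already lies in (−180°, 180°].

+28.726°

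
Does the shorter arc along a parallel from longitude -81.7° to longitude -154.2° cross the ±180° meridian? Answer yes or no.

No

Signed shortest Δλ = ((-154.2 − -81.7 + 180) mod 360) − 180 = -72.5°.
Going west by 72.5° from -81.7° reaches -154.2° without touching 180°.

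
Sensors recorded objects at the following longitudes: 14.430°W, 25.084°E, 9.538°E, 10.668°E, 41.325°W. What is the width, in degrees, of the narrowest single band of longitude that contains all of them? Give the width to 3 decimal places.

66.409°

Sort the longitudes: -41.325°, -14.430°, +9.538°, +10.668°, +25.084°.
Eastward gaps between consecutive values (wrapping around): 26.895°, 23.968°, 1.130°, 14.416°, 293.591°.
Largest gap = 293.591° ⇒ minimal covering band is its complement: 360° − 293.591° = 66.409°.
Band runs from -41.325° eastward to +25.084°.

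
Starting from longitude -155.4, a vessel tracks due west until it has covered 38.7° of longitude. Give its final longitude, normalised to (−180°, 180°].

Start at -155.4°; shift −38.7° → -194.1°.
-194.1° lies outside (−180°, 180°]; add 360° → +165.9°.

+165.9°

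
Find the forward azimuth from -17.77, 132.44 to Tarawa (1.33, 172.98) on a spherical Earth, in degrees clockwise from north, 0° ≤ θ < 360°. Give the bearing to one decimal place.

68.7°

Δλ = 172.98 − 132.44 = 40.54°.
θ = atan2( sin Δλ · cos φ₂ , cos φ₁ · sin φ₂ − sin φ₁ · cos φ₂ · cos Δλ )
  = atan2(0.64980, 0.25398) = 68.652° → normalised to [0°, 360°): 68.652°.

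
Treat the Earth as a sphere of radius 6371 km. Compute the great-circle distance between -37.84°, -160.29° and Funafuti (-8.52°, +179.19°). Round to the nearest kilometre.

Δλ = 179.19 − -160.29 = 339.48°; wrapped into (−180°, 180°]: -20.52°.
Δφ = -8.52 − -37.84 = 29.32°.
a = sin²(Δφ/2) + cos φ₁ · cos φ₂ · sin²(Δλ/2) = 0.088828.
c = 2·atan2(√a, √(1−a)) = 0.60528 rad → d = 6371·c ≈ 3856.24 km.

3856 km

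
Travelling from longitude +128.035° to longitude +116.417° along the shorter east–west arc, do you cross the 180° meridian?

Signed shortest Δλ = ((116.417 − 128.035 + 180) mod 360) − 180 = -11.618°.
Going west by 11.618° from +128.035° reaches +116.417° without touching 180°.

No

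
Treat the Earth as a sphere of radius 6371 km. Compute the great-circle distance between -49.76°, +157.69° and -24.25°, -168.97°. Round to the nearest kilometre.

Δλ = -168.97 − 157.69 = -326.66°; wrapped into (−180°, 180°]: 33.34°.
Δφ = -24.25 − -49.76 = 25.51°.
a = sin²(Δφ/2) + cos φ₁ · cos φ₂ · sin²(Δλ/2) = 0.097212.
c = 2·atan2(√a, √(1−a)) = 0.63415 rad → d = 6371·c ≈ 4040.16 km.

4040 km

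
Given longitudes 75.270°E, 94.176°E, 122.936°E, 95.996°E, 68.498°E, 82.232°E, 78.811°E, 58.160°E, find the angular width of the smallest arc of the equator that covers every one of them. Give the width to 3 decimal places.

64.776°

Sort the longitudes: +58.160°, +68.498°, +75.270°, +78.811°, +82.232°, +94.176°, +95.996°, +122.936°.
Eastward gaps between consecutive values (wrapping around): 10.338°, 6.772°, 3.541°, 3.421°, 11.944°, 1.820°, 26.940°, 295.224°.
Largest gap = 295.224° ⇒ minimal covering band is its complement: 360° − 295.224° = 64.776°.
Band runs from +58.160° eastward to +122.936°.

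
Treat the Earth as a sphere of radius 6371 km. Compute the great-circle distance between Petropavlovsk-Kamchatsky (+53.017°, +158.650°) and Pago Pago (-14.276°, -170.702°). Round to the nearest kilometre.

8036 km

Δλ = -170.702 − 158.650 = -329.352°; wrapped into (−180°, 180°]: 30.648°.
Δφ = -14.276 − 53.017 = -67.293°.
a = sin²(Δφ/2) + cos φ₁ · cos φ₂ · sin²(Δλ/2) = 0.347709.
c = 2·atan2(√a, √(1−a)) = 1.26130 rad → d = 6371·c ≈ 8035.72 km.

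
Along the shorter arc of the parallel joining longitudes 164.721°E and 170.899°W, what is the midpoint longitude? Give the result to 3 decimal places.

176.911°E

Signed shortest Δλ from +164.721° to -170.899° is +24.380°.
Midpoint longitude = +164.721° + (+24.380°)/2 = +164.721° + 12.190° = +176.911°.
(The naïve average (+164.721 + -170.899)/2 = -3.089° is on the wrong side of the globe.)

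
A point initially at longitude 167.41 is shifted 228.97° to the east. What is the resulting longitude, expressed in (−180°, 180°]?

+36.38°

Start at +167.41°; shift +228.97° → +396.38°.
+396.38° lies outside (−180°, 180°]; subtract 360° → +36.38°.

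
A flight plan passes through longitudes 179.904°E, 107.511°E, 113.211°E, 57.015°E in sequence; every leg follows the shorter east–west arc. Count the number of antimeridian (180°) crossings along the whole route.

Leg 1: +179.904° → +107.511°, shortest Δλ = -72.393° (west) — does not cross 180°.
Leg 2: +107.511° → +113.211°, shortest Δλ = 5.7° (east) — does not cross 180°.
Leg 3: +113.211° → +57.015°, shortest Δλ = -56.196° (west) — does not cross 180°.
Total crossings: 0.

0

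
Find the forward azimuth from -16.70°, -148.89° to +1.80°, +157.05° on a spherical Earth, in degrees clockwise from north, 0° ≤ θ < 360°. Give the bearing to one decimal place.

Δλ = 157.05 − -148.89 = 305.94°; wrapped into (−180°, 180°]: -54.06°.
θ = atan2( sin Δλ · cos φ₂ , cos φ₁ · sin φ₂ − sin φ₁ · cos φ₂ · cos Δλ )
  = atan2(-0.80923, 0.19867) = -76.207° → normalised to [0°, 360°): 283.793°.

283.8°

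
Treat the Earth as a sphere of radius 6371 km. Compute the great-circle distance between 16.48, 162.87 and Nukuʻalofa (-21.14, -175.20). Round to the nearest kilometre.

Δλ = -175.20 − 162.87 = -338.07°; wrapped into (−180°, 180°]: 21.93°.
Δφ = -21.14 − 16.48 = -37.62°.
a = sin²(Δφ/2) + cos φ₁ · cos φ₂ · sin²(Δλ/2) = 0.136320.
c = 2·atan2(√a, √(1−a)) = 0.75633 rad → d = 6371·c ≈ 4818.58 km.

4819 km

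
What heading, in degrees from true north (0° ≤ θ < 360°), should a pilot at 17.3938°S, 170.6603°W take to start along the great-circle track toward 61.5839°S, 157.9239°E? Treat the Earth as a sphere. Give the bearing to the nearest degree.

Δλ = 157.9239 − -170.6603 = 328.5842°; wrapped into (−180°, 180°]: -31.4158°.
θ = atan2( sin Δλ · cos φ₂ , cos φ₁ · sin φ₂ − sin φ₁ · cos φ₂ · cos Δλ )
  = atan2(-0.24805, -0.71789) = -160.939° → normalised to [0°, 360°): 199.061°.

199°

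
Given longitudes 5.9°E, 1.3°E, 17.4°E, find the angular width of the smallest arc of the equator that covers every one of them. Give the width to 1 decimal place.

Sort the longitudes: +1.3°, +5.9°, +17.4°.
Eastward gaps between consecutive values (wrapping around): 4.6°, 11.5°, 343.9°.
Largest gap = 343.9° ⇒ minimal covering band is its complement: 360° − 343.9° = 16.1°.
Band runs from +1.3° eastward to +17.4°.

16.1°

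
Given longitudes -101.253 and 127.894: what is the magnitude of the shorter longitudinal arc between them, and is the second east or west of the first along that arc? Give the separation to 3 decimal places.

130.853° west

Raw difference: 127.894 − -101.253 = 229.147°.
Normalise into (−180°, 180°]: 229.147° − 360° = -130.853°.
Negative ⇒ the second point lies to the west; separation 130.853°.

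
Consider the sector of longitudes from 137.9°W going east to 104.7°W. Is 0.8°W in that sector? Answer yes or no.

No

Band width going east from -137.9° to -104.7°: ((-104.7 − -137.9) mod 360) = 33.2°.
Offset of -0.8° east of the west edge: ((-0.8 − -137.9) mod 360) = 137.1°.
137.1° > 33.2° ⇒ outside.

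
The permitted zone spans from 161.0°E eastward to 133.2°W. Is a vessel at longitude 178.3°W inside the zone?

Band width going east from +161.0° to -133.2°: ((-133.2 − 161.0) mod 360) = 65.8°.
Offset of -178.3° east of the west edge: ((-178.3 − 161.0) mod 360) = 20.7°.
20.7° ≤ 65.8° ⇒ inside.

Yes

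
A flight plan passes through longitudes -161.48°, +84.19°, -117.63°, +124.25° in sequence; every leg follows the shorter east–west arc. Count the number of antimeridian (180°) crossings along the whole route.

Leg 1: -161.48° → +84.19°, shortest Δλ = -114.33° (west) — crosses 180°.
Leg 2: +84.19° → -117.63°, shortest Δλ = 158.18° (east) — crosses 180°.
Leg 3: -117.63° → +124.25°, shortest Δλ = -118.12° (west) — crosses 180°.
Total crossings: 3.

3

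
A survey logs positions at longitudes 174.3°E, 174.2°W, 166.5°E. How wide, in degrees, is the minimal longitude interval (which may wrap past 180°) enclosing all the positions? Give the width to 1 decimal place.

Sort the longitudes: -174.2°, +166.5°, +174.3°.
Eastward gaps between consecutive values (wrapping around): 340.7°, 7.8°, 11.5°.
Largest gap = 340.7° ⇒ minimal covering band is its complement: 360° − 340.7° = 19.3°.
Band runs from +166.5° eastward to -174.2°, crossing the antimeridian.

19.3°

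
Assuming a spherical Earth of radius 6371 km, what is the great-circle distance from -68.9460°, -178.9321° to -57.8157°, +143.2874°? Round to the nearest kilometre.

Δλ = 143.2874 − -178.9321 = 322.2195°; wrapped into (−180°, 180°]: -37.7805°.
Δφ = -57.8157 − -68.9460 = 11.1303°.
a = sin²(Δφ/2) + cos φ₁ · cos φ₂ · sin²(Δλ/2) = 0.029462.
c = 2·atan2(√a, √(1−a)) = 0.34500 rad → d = 6371·c ≈ 2197.97 km.

2198 km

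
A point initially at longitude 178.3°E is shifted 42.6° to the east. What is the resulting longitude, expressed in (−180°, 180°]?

Start at +178.3°; shift +42.6° → +220.9°.
+220.9° lies outside (−180°, 180°]; subtract 360° → -139.1°.

139.1°W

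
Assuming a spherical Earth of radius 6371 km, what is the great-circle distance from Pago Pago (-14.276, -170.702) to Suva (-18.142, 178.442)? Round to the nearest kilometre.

Δλ = 178.442 − -170.702 = 349.144°; wrapped into (−180°, 180°]: -10.856°.
Δφ = -18.142 − -14.276 = -3.866°.
a = sin²(Δφ/2) + cos φ₁ · cos φ₂ · sin²(Δλ/2) = 0.009379.
c = 2·atan2(√a, √(1−a)) = 0.19399 rad → d = 6371·c ≈ 1235.91 km.

1236 km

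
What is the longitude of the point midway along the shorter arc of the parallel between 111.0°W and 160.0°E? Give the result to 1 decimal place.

Signed shortest Δλ from -111.0° to +160.0° is -89.0°.
Midpoint longitude = -111.0° + (-89.0°)/2 = -111.0° − 44.5° = -155.5°.
(The naïve average (-111.0 + +160.0)/2 = 24.5° is on the wrong side of the globe.)

155.5°W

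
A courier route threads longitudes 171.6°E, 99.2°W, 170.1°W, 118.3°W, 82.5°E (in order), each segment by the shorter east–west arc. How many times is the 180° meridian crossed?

Leg 1: +171.6° → -99.2°, shortest Δλ = 89.2° (east) — crosses 180°.
Leg 2: -99.2° → -170.1°, shortest Δλ = -70.9° (west) — does not cross 180°.
Leg 3: -170.1° → -118.3°, shortest Δλ = 51.8° (east) — does not cross 180°.
Leg 4: -118.3° → +82.5°, shortest Δλ = -159.2° (west) — crosses 180°.
Total crossings: 2.

2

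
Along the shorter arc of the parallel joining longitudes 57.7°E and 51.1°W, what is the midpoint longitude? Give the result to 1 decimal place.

Signed shortest Δλ from +57.7° to -51.1° is -108.8°.
Midpoint longitude = +57.7° + (-108.8°)/2 = +57.7° − 54.4° = +3.3°.

3.3°E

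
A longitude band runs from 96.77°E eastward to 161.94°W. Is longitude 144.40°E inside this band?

Yes

Band width going east from +96.77° to -161.94°: ((-161.94 − 96.77) mod 360) = 101.29°.
Offset of +144.40° east of the west edge: ((144.40 − 96.77) mod 360) = 47.63°.
47.63° ≤ 101.29° ⇒ inside.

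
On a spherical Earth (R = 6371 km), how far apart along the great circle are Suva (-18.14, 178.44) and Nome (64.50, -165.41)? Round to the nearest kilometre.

Δλ = -165.41 − 178.44 = -343.85°; wrapped into (−180°, 180°]: 16.15°.
Δφ = 64.50 − -18.14 = 82.64°.
a = sin²(Δφ/2) + cos φ₁ · cos φ₂ · sin²(Δλ/2) = 0.444021.
c = 2·atan2(√a, √(1−a)) = 1.45860 rad → d = 6371·c ≈ 9292.76 km.

9293 km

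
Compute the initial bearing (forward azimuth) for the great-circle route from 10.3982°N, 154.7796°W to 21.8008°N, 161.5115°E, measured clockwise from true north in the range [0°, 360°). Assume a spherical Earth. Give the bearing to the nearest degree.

291°

Δλ = 161.5115 − -154.7796 = 316.2911°; wrapped into (−180°, 180°]: -43.7089°.
θ = atan2( sin Δλ · cos φ₂ , cos φ₁ · sin φ₂ − sin φ₁ · cos φ₂ · cos Δλ )
  = atan2(-0.64158, 0.24414) = -69.166° → normalised to [0°, 360°): 290.834°.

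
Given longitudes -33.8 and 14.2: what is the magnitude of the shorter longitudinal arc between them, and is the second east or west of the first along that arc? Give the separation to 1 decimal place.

Raw difference: 14.2 − -33.8 = 48.0°.
Normalise into (−180°, 180°]: 48.0° stays 48.0°.
Positive ⇒ the second point lies to the east; separation 48.0°.

48.0° east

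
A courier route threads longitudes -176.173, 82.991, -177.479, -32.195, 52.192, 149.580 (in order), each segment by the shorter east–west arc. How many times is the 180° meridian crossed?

2

Leg 1: -176.173° → +82.991°, shortest Δλ = -100.836° (west) — crosses 180°.
Leg 2: +82.991° → -177.479°, shortest Δλ = 99.53° (east) — crosses 180°.
Leg 3: -177.479° → -32.195°, shortest Δλ = 145.284° (east) — does not cross 180°.
Leg 4: -32.195° → +52.192°, shortest Δλ = 84.387° (east) — does not cross 180°.
Leg 5: +52.192° → +149.580°, shortest Δλ = 97.388° (east) — does not cross 180°.
Total crossings: 2.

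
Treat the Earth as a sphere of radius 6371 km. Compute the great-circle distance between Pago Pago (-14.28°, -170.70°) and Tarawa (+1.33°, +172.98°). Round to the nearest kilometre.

Δλ = 172.98 − -170.70 = 343.68°; wrapped into (−180°, 180°]: -16.32°.
Δφ = 1.33 − -14.28 = 15.61°.
a = sin²(Δφ/2) + cos φ₁ · cos φ₂ · sin²(Δλ/2) = 0.037961.
c = 2·atan2(√a, √(1−a)) = 0.39218 rad → d = 6371·c ≈ 2498.57 km.

2499 km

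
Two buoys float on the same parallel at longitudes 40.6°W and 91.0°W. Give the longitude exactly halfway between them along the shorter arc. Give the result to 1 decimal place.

Signed shortest Δλ from -40.6° to -91.0° is -50.4°.
Midpoint longitude = -40.6° + (-50.4°)/2 = -40.6° − 25.2° = -65.8°.

65.8°W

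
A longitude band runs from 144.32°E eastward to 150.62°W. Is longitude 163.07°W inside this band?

Yes

Band width going east from +144.32° to -150.62°: ((-150.62 − 144.32) mod 360) = 65.06°.
Offset of -163.07° east of the west edge: ((-163.07 − 144.32) mod 360) = 52.61°.
52.61° ≤ 65.06° ⇒ inside.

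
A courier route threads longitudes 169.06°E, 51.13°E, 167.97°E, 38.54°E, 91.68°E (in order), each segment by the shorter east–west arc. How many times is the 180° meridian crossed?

Leg 1: +169.06° → +51.13°, shortest Δλ = -117.93° (west) — does not cross 180°.
Leg 2: +51.13° → +167.97°, shortest Δλ = 116.84° (east) — does not cross 180°.
Leg 3: +167.97° → +38.54°, shortest Δλ = -129.43° (west) — does not cross 180°.
Leg 4: +38.54° → +91.68°, shortest Δλ = 53.14° (east) — does not cross 180°.
Total crossings: 0.

0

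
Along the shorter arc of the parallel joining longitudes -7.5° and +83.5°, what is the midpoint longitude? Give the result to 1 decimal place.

Signed shortest Δλ from -7.5° to +83.5° is +91.0°.
Midpoint longitude = -7.5° + (+91.0°)/2 = -7.5° + 45.5° = +38.0°.

+38.0°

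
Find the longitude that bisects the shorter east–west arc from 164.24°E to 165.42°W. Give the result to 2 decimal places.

179.41°E

Signed shortest Δλ from +164.24° to -165.42° is +30.34°.
Midpoint longitude = +164.24° + (+30.34°)/2 = +164.24° + 15.17° = +179.41°.
(The naïve average (+164.24 + -165.42)/2 = -0.59° is on the wrong side of the globe.)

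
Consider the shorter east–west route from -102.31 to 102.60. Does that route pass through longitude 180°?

Naïve |102.60 − -102.31| = 204.91° > 180°, so the shorter arc goes the other way round — across 180°.
Signed shortest Δλ = ((102.60 − -102.31 + 180) mod 360) − 180 = -155.09°.
Going west by 155.09° from -102.31° passes through 180° before reaching +102.60°.

Yes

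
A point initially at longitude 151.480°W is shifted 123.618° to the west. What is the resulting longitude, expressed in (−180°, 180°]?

84.902°E

Start at -151.480°; shift −123.618° → -275.098°.
-275.098° lies outside (−180°, 180°]; add 360° → +84.902°.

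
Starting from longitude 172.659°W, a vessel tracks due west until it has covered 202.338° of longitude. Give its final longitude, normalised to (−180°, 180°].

Start at -172.659°; shift −202.338° → -374.997°.
-374.997° lies outside (−180°, 180°]; add 360° → -14.997°.

14.997°W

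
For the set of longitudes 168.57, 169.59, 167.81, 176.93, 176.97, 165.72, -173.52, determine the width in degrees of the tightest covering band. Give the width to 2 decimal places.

Sort the longitudes: -173.52°, +165.72°, +167.81°, +168.57°, +169.59°, +176.93°, +176.97°.
Eastward gaps between consecutive values (wrapping around): 339.24°, 2.09°, 0.76°, 1.02°, 7.34°, 0.04°, 9.51°.
Largest gap = 339.24° ⇒ minimal covering band is its complement: 360° − 339.24° = 20.76°.
Band runs from +165.72° eastward to -173.52°, crossing the antimeridian.

20.76°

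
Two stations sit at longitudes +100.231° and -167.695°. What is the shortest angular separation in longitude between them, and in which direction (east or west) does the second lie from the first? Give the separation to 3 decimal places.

92.074° east

Raw difference: -167.695 − 100.231 = -267.926°.
Normalise into (−180°, 180°]: -267.926° + 360° = 92.074°.
Positive ⇒ the second point lies to the east; separation 92.074°.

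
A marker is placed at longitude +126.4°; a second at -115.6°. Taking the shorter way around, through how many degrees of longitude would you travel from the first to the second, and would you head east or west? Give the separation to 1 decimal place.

118.0° east

Raw difference: -115.6 − 126.4 = -242.0°.
Normalise into (−180°, 180°]: -242.0° + 360° = 118.0°.
Positive ⇒ the second point lies to the east; separation 118.0°.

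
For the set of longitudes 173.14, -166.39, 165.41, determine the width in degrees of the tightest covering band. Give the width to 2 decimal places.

28.20°

Sort the longitudes: -166.39°, +165.41°, +173.14°.
Eastward gaps between consecutive values (wrapping around): 331.80°, 7.73°, 20.47°.
Largest gap = 331.80° ⇒ minimal covering band is its complement: 360° − 331.80° = 28.20°.
Band runs from +165.41° eastward to -166.39°, crossing the antimeridian.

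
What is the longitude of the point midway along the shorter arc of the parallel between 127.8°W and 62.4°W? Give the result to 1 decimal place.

Signed shortest Δλ from -127.8° to -62.4° is +65.4°.
Midpoint longitude = -127.8° + (+65.4°)/2 = -127.8° + 32.7° = -95.1°.

95.1°W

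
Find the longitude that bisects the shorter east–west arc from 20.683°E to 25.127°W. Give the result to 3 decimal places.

2.222°W

Signed shortest Δλ from +20.683° to -25.127° is -45.810°.
Midpoint longitude = +20.683° + (-45.810°)/2 = +20.683° − 22.905° = -2.222°.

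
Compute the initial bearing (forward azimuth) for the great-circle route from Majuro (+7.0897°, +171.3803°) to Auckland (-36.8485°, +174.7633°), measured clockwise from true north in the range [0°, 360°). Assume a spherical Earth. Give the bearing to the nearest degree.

Δλ = 174.7633 − 171.3803 = 3.3830°.
θ = atan2( sin Δλ · cos φ₂ , cos φ₁ · sin φ₂ − sin φ₁ · cos φ₂ · cos Δλ )
  = atan2(0.04722, -0.69371) = 176.106° → normalised to [0°, 360°): 176.106°.

176°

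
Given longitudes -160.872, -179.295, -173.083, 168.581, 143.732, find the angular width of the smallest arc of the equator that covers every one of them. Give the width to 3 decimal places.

Sort the longitudes: -179.295°, -173.083°, -160.872°, +143.732°, +168.581°.
Eastward gaps between consecutive values (wrapping around): 6.212°, 12.211°, 304.604°, 24.849°, 12.124°.
Largest gap = 304.604° ⇒ minimal covering band is its complement: 360° − 304.604° = 55.396°.
Band runs from +143.732° eastward to -160.872°, crossing the antimeridian.

55.396°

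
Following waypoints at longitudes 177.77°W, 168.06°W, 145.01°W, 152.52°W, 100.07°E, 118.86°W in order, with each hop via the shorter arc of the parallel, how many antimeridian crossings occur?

Leg 1: -177.77° → -168.06°, shortest Δλ = 9.71° (east) — does not cross 180°.
Leg 2: -168.06° → -145.01°, shortest Δλ = 23.05° (east) — does not cross 180°.
Leg 3: -145.01° → -152.52°, shortest Δλ = -7.51° (west) — does not cross 180°.
Leg 4: -152.52° → +100.07°, shortest Δλ = -107.41° (west) — crosses 180°.
Leg 5: +100.07° → -118.86°, shortest Δλ = 141.07° (east) — crosses 180°.
Total crossings: 2.

2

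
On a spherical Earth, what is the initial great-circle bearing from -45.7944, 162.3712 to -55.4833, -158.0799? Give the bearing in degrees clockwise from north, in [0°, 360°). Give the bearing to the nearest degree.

126°

Δλ = -158.0799 − 162.3712 = -320.4511°; wrapped into (−180°, 180°]: 39.5489°.
θ = atan2( sin Δλ · cos φ₂ , cos φ₁ · sin φ₂ − sin φ₁ · cos φ₂ · cos Δλ )
  = atan2(0.36080, -0.26128) = 125.911° → normalised to [0°, 360°): 125.911°.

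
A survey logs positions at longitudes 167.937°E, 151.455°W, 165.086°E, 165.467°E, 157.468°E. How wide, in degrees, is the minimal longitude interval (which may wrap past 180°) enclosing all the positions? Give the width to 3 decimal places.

51.077°

Sort the longitudes: -151.455°, +157.468°, +165.086°, +165.467°, +167.937°.
Eastward gaps between consecutive values (wrapping around): 308.923°, 7.618°, 0.381°, 2.470°, 40.608°.
Largest gap = 308.923° ⇒ minimal covering band is its complement: 360° − 308.923° = 51.077°.
Band runs from +157.468° eastward to -151.455°, crossing the antimeridian.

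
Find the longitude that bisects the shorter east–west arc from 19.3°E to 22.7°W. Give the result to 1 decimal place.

1.7°W

Signed shortest Δλ from +19.3° to -22.7° is -42.0°.
Midpoint longitude = +19.3° + (-42.0°)/2 = +19.3° − 21.0° = -1.7°.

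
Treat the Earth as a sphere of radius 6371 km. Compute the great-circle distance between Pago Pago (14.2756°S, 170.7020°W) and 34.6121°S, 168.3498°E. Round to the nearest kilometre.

3086 km

Δλ = 168.3498 − -170.7020 = 339.0518°; wrapped into (−180°, 180°]: -20.9482°.
Δφ = -34.6121 − -14.2756 = -20.3365°.
a = sin²(Δφ/2) + cos φ₁ · cos φ₂ · sin²(Δλ/2) = 0.057525.
c = 2·atan2(√a, √(1−a)) = 0.48441 rad → d = 6371·c ≈ 3086.18 km.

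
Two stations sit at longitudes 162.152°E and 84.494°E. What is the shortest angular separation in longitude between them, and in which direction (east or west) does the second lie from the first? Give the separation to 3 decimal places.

77.658° west

Raw difference: 84.494 − 162.152 = -77.658°.
Normalise into (−180°, 180°]: -77.658° stays -77.658°.
Negative ⇒ the second point lies to the west; separation 77.658°.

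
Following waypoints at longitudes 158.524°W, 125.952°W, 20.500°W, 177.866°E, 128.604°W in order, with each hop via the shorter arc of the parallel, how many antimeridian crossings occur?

2

Leg 1: -158.524° → -125.952°, shortest Δλ = 32.572° (east) — does not cross 180°.
Leg 2: -125.952° → -20.500°, shortest Δλ = 105.452° (east) — does not cross 180°.
Leg 3: -20.500° → +177.866°, shortest Δλ = -161.634° (west) — crosses 180°.
Leg 4: +177.866° → -128.604°, shortest Δλ = 53.53° (east) — crosses 180°.
Total crossings: 2.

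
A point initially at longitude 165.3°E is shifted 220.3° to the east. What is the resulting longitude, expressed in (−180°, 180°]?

25.6°E

Start at +165.3°; shift +220.3° → +385.6°.
+385.6° lies outside (−180°, 180°]; subtract 360° → +25.6°.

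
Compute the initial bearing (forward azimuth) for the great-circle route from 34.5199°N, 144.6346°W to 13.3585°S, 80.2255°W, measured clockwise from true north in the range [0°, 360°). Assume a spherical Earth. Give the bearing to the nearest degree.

Δλ = -80.2255 − -144.6346 = 64.4091°.
θ = atan2( sin Δλ · cos φ₂ , cos φ₁ · sin φ₂ − sin φ₁ · cos φ₂ · cos Δλ )
  = atan2(0.87750, -0.42852) = 116.028° → normalised to [0°, 360°): 116.028°.

116°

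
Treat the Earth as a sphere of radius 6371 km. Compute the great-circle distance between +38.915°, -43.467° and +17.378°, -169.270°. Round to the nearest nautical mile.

6261 nmi

Δλ = -169.270 − -43.467 = -125.803°.
Δφ = 17.378 − 38.915 = -21.537°.
a = sin²(Δφ/2) + cos φ₁ · cos φ₂ · sin²(Δλ/2) = 0.623391.
c = 2·atan2(√a, √(1−a)) = 1.82015 rad → d = 6371·c ≈ 11596.21 km ≈ 6261.45 nmi.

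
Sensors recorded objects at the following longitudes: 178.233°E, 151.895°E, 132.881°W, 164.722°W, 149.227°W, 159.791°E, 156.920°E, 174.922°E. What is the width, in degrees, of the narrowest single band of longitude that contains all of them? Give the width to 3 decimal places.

Sort the longitudes: -164.722°, -149.227°, -132.881°, +151.895°, +156.920°, +159.791°, +174.922°, +178.233°.
Eastward gaps between consecutive values (wrapping around): 15.495°, 16.346°, 284.776°, 5.025°, 2.871°, 15.131°, 3.311°, 17.045°.
Largest gap = 284.776° ⇒ minimal covering band is its complement: 360° − 284.776° = 75.224°.
Band runs from +151.895° eastward to -132.881°, crossing the antimeridian.

75.224°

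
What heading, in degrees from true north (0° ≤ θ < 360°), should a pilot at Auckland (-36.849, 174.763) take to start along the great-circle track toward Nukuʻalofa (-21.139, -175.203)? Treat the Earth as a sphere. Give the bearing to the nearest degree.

Δλ = -175.203 − 174.763 = -349.966°; wrapped into (−180°, 180°]: 10.034°.
θ = atan2( sin Δλ · cos φ₂ , cos φ₁ · sin φ₂ − sin φ₁ · cos φ₂ · cos Δλ )
  = atan2(0.16251, 0.26221) = 31.789° → normalised to [0°, 360°): 31.789°.

32°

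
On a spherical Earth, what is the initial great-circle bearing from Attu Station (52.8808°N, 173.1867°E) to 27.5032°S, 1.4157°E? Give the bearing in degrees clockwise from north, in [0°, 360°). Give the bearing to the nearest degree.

343°

Δλ = 1.4157 − 173.1867 = -171.7710°.
θ = atan2( sin Δλ · cos φ₂ , cos φ₁ · sin φ₂ − sin φ₁ · cos φ₂ · cos Δλ )
  = atan2(-0.12695, 0.42130) = -16.770° → normalised to [0°, 360°): 343.230°.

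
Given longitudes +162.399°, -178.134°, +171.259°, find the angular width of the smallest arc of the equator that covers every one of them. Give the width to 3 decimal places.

Sort the longitudes: -178.134°, +162.399°, +171.259°.
Eastward gaps between consecutive values (wrapping around): 340.533°, 8.860°, 10.607°.
Largest gap = 340.533° ⇒ minimal covering band is its complement: 360° − 340.533° = 19.467°.
Band runs from +162.399° eastward to -178.134°, crossing the antimeridian.

19.467°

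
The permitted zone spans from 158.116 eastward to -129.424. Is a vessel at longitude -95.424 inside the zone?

No

Band width going east from +158.116° to -129.424°: ((-129.424 − 158.116) mod 360) = 72.460°.
Offset of -95.424° east of the west edge: ((-95.424 − 158.116) mod 360) = 106.460°.
106.460° > 72.460° ⇒ outside.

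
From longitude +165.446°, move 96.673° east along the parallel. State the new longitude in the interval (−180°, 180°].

-97.881°

Start at +165.446°; shift +96.673° → +262.119°.
+262.119° lies outside (−180°, 180°]; subtract 360° → -97.881°.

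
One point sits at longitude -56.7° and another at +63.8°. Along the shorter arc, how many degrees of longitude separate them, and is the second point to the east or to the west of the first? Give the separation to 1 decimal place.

Raw difference: 63.8 − -56.7 = 120.5°.
Normalise into (−180°, 180°]: 120.5° stays 120.5°.
Positive ⇒ the second point lies to the east; separation 120.5°.

120.5° east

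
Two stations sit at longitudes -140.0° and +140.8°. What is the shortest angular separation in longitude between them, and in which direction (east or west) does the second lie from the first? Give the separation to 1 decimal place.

79.2° west

Raw difference: 140.8 − -140.0 = 280.8°.
Normalise into (−180°, 180°]: 280.8° − 360° = -79.2°.
Negative ⇒ the second point lies to the west; separation 79.2°.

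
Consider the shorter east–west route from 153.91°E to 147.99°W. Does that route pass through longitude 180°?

Naïve |-147.99 − 153.91| = 301.9° > 180°, so the shorter arc goes the other way round — across 180°.
Signed shortest Δλ = ((-147.99 − 153.91 + 180) mod 360) − 180 = 58.1°.
Going east by 58.1° from +153.91° passes through 180° before reaching -147.99°.

Yes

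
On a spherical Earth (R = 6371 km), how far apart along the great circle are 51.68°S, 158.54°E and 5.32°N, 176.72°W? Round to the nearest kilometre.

Δλ = -176.72 − 158.54 = -335.26°; wrapped into (−180°, 180°]: 24.74°.
Δφ = 5.32 − -51.68 = 57.00°.
a = sin²(Δφ/2) + cos φ₁ · cos φ₂ · sin²(Δλ/2) = 0.256013.
c = 2·atan2(√a, √(1−a)) = 1.06103 rad → d = 6371·c ≈ 6759.82 km.

6760 km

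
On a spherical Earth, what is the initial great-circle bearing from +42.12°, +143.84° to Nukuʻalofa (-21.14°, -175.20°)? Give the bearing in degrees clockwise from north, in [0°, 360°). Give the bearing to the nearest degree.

140°

Δλ = -175.20 − 143.84 = -319.04°; wrapped into (−180°, 180°]: 40.96°.
θ = atan2( sin Δλ · cos φ₂ , cos φ₁ · sin φ₂ − sin φ₁ · cos φ₂ · cos Δλ )
  = atan2(0.61142, -0.73990) = 140.431° → normalised to [0°, 360°): 140.431°.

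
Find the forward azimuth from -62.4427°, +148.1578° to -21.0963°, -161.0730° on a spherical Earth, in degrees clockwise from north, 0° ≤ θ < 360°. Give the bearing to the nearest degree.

64°

Δλ = -161.0730 − 148.1578 = -309.2308°; wrapped into (−180°, 180°]: 50.7692°.
θ = atan2( sin Δλ · cos φ₂ , cos φ₁ · sin φ₂ − sin φ₁ · cos φ₂ · cos Δλ )
  = atan2(0.72269, 0.35660) = 63.737° → normalised to [0°, 360°): 63.737°.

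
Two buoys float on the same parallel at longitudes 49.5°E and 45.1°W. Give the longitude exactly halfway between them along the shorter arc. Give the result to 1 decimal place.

Signed shortest Δλ from +49.5° to -45.1° is -94.6°.
Midpoint longitude = +49.5° + (-94.6°)/2 = +49.5° − 47.3° = +2.2°.

2.2°E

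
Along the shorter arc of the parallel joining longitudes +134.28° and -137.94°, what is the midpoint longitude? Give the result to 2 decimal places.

+178.17°

Signed shortest Δλ from +134.28° to -137.94° is +87.78°.
Midpoint longitude = +134.28° + (+87.78°)/2 = +134.28° + 43.89° = +178.17°.
(The naïve average (+134.28 + -137.94)/2 = -1.83° is on the wrong side of the globe.)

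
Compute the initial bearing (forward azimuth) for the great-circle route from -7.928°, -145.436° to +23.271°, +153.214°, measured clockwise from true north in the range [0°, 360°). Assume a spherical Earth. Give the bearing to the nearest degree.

Δλ = 153.214 − -145.436 = 298.650°; wrapped into (−180°, 180°]: -61.350°.
θ = atan2( sin Δλ · cos φ₂ , cos φ₁ · sin φ₂ − sin φ₁ · cos φ₂ · cos Δλ )
  = atan2(-0.80617, 0.45206) = -60.719° → normalised to [0°, 360°): 299.281°.

299°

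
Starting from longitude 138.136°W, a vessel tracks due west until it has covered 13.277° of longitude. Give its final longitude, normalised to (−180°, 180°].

151.413°W

Start at -138.136°; shift −13.277° → -151.413°.
-151.413° already lies in (−180°, 180°].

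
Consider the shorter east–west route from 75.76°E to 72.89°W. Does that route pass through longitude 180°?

Signed shortest Δλ = ((-72.89 − 75.76 + 180) mod 360) − 180 = -148.65°.
Going west by 148.65° from +75.76° reaches -72.89° without touching 180°.

No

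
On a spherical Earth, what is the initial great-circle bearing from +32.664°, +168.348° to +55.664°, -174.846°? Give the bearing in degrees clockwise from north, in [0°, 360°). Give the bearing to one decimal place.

Δλ = -174.846 − 168.348 = -343.194°; wrapped into (−180°, 180°]: 16.806°.
θ = atan2( sin Δλ · cos φ₂ , cos φ₁ · sin φ₂ − sin φ₁ · cos φ₂ · cos Δλ )
  = atan2(0.16308, 0.40373) = 21.996° → normalised to [0°, 360°): 21.996°.

22.0°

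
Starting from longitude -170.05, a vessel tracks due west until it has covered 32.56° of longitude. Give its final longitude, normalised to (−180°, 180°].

Start at -170.05°; shift −32.56° → -202.61°.
-202.61° lies outside (−180°, 180°]; add 360° → +157.39°.

+157.39°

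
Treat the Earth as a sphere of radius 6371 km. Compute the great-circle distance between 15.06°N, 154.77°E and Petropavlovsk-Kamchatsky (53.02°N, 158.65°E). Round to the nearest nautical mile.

2287 nmi

Δλ = 158.65 − 154.77 = 3.88°.
Δφ = 53.02 − 15.06 = 37.96°.
a = sin²(Δφ/2) + cos φ₁ · cos φ₂ · sin²(Δλ/2) = 0.106446.
c = 2·atan2(√a, √(1−a)) = 0.66469 rad → d = 6371·c ≈ 4234.73 km ≈ 2286.57 nmi.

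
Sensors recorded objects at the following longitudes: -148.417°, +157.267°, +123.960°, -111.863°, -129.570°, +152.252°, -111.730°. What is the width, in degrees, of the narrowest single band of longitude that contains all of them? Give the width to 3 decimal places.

Sort the longitudes: -148.417°, -129.570°, -111.863°, -111.730°, +123.960°, +152.252°, +157.267°.
Eastward gaps between consecutive values (wrapping around): 18.847°, 17.707°, 0.133°, 235.690°, 28.292°, 5.015°, 54.316°.
Largest gap = 235.690° ⇒ minimal covering band is its complement: 360° − 235.690° = 124.310°.
Band runs from +123.960° eastward to -111.730°, crossing the antimeridian.

124.310°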